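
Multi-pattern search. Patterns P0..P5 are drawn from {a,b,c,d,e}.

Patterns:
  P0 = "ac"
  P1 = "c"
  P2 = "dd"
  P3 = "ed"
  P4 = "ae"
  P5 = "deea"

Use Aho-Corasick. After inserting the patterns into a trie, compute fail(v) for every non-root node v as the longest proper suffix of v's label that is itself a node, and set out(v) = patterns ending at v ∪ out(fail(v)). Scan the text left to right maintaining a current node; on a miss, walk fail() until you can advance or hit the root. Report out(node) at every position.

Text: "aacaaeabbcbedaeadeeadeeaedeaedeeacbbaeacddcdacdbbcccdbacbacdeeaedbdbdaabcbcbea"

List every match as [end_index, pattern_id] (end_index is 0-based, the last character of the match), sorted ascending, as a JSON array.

Build automaton:
Trie nodes:
  n0 'ε': a→1 c→3 d→4 e→6
  n1 'a': c→2 e→8
  n2 'ac': ·  ←P0
  n3 'c': ·  ←P1
  n4 'd': d→5 e→9
  n5 'dd': ·  ←P2
  n6 'e': d→7
  n7 'ed': ·  ←P3
  n8 'ae': ·  ←P4
  n9 'de': e→10
  n10 'dee': a→11
  n11 'deea': ·  ←P5

BFS fail/out derivation:
  fail(1) 'a': from fail(0)=0 chase 'a': 0 ⇒ 0;  out=∅∪out(0)=∅
  fail(3) 'c': from fail(0)=0 chase 'c': 0 ⇒ 0;  out={1}∪out(0)={1}
  fail(4) 'd': from fail(0)=0 chase 'd': 0 ⇒ 0;  out=∅∪out(0)=∅
  fail(6) 'e': from fail(0)=0 chase 'e': 0 ⇒ 0;  out=∅∪out(0)=∅
  fail(2) 'ac': from fail(1)=0 chase 'c': 0 ⇒ 3;  out={0}∪out(3)={0,1}
  fail(5) 'dd': from fail(4)=0 chase 'd': 0 ⇒ 4;  out={2}∪out(4)={2}
  fail(7) 'ed': from fail(6)=0 chase 'd': 0 ⇒ 4;  out={3}∪out(4)={3}
  fail(8) 'ae': from fail(1)=0 chase 'e': 0 ⇒ 6;  out={4}∪out(6)={4}
  fail(9) 'de': from fail(4)=0 chase 'e': 0 ⇒ 6;  out=∅∪out(6)=∅
  fail(10) 'dee': from fail(9)=6 chase 'e': 6→0 ⇒ 6;  out=∅∪out(6)=∅
  fail(11) 'deea': from fail(10)=6 chase 'a': 6→0 ⇒ 1;  out={5}∪out(1)={5}

Scan:
[0] read 'a'  n0⇒n1
[1] read 'a'  n1⇒n1 (fail-walked)
[2] read 'c'  n1⇒n2  → match P0@[1:2],P1@[2:2]
[3] read 'a'  n2⇒n1 (fail-walked)
[4] read 'a'  n1⇒n1 (fail-walked)
[5] read 'e'  n1⇒n8  → match P4@[4:5]
[6] read 'a'  n8⇒n1 (fail-walked)
[7] read 'b'  n1⇒n0 (fail-walked)
[8] read 'b'  n0⇒n0
[9] read 'c'  n0⇒n3  → match P1@[9:9]
[10] read 'b'  n3⇒n0 (fail-walked)
[11] read 'e'  n0⇒n6
[12] read 'd'  n6⇒n7  → match P3@[11:12]
[13] read 'a'  n7⇒n1 (fail-walked)
[14] read 'e'  n1⇒n8  → match P4@[13:14]
[15] read 'a'  n8⇒n1 (fail-walked)
[16] read 'd'  n1⇒n4 (fail-walked)
[17] read 'e'  n4⇒n9
[18] read 'e'  n9⇒n10
[19] read 'a'  n10⇒n11  → match P5@[16:19]
[20] read 'd'  n11⇒n4 (fail-walked)
[21] read 'e'  n4⇒n9
[22] read 'e'  n9⇒n10
[23] read 'a'  n10⇒n11  → match P5@[20:23]
[24] read 'e'  n11⇒n8 (fail-walked)  → match P4@[23:24]
[25] read 'd'  n8⇒n7 (fail-walked)  → match P3@[24:25]
[26] read 'e'  n7⇒n9 (fail-walked)
[27] read 'a'  n9⇒n1 (fail-walked)
[28] read 'e'  n1⇒n8  → match P4@[27:28]
[29] read 'd'  n8⇒n7 (fail-walked)  → match P3@[28:29]
[30] read 'e'  n7⇒n9 (fail-walked)
[31] read 'e'  n9⇒n10
[32] read 'a'  n10⇒n11  → match P5@[29:32]
[33] read 'c'  n11⇒n2 (fail-walked)  → match P0@[32:33],P1@[33:33]
[34] read 'b'  n2⇒n0 (fail-walked)
[35] read 'b'  n0⇒n0
[36] read 'a'  n0⇒n1
[37] read 'e'  n1⇒n8  → match P4@[36:37]
[38] read 'a'  n8⇒n1 (fail-walked)
[39] read 'c'  n1⇒n2  → match P0@[38:39],P1@[39:39]
[40] read 'd'  n2⇒n4 (fail-walked)
[41] read 'd'  n4⇒n5  → match P2@[40:41]
[42] read 'c'  n5⇒n3 (fail-walked)  → match P1@[42:42]
[43] read 'd'  n3⇒n4 (fail-walked)
[44] read 'a'  n4⇒n1 (fail-walked)
[45] read 'c'  n1⇒n2  → match P0@[44:45],P1@[45:45]
[46] read 'd'  n2⇒n4 (fail-walked)
[47] read 'b'  n4⇒n0 (fail-walked)
[48] read 'b'  n0⇒n0
[49] read 'c'  n0⇒n3  → match P1@[49:49]
[50] read 'c'  n3⇒n3 (fail-walked)  → match P1@[50:50]
[51] read 'c'  n3⇒n3 (fail-walked)  → match P1@[51:51]
[52] read 'd'  n3⇒n4 (fail-walked)
[53] read 'b'  n4⇒n0 (fail-walked)
[54] read 'a'  n0⇒n1
[55] read 'c'  n1⇒n2  → match P0@[54:55],P1@[55:55]
[56] read 'b'  n2⇒n0 (fail-walked)
[57] read 'a'  n0⇒n1
[58] read 'c'  n1⇒n2  → match P0@[57:58],P1@[58:58]
[59] read 'd'  n2⇒n4 (fail-walked)
[60] read 'e'  n4⇒n9
[61] read 'e'  n9⇒n10
[62] read 'a'  n10⇒n11  → match P5@[59:62]
[63] read 'e'  n11⇒n8 (fail-walked)  → match P4@[62:63]
[64] read 'd'  n8⇒n7 (fail-walked)  → match P3@[63:64]
[65] read 'b'  n7⇒n0 (fail-walked)
[66] read 'd'  n0⇒n4
[67] read 'b'  n4⇒n0 (fail-walked)
[68] read 'd'  n0⇒n4
[69] read 'a'  n4⇒n1 (fail-walked)
[70] read 'a'  n1⇒n1 (fail-walked)
[71] read 'b'  n1⇒n0 (fail-walked)
[72] read 'c'  n0⇒n3  → match P1@[72:72]
[73] read 'b'  n3⇒n0 (fail-walked)
[74] read 'c'  n0⇒n3  → match P1@[74:74]
[75] read 'b'  n3⇒n0 (fail-walked)
[76] read 'e'  n0⇒n6
[77] read 'a'  n6⇒n1 (fail-walked)

Matches: [[2,0],[2,1],[5,4],[9,1],[12,3],[14,4],[19,5],[23,5],[24,4],[25,3],[28,4],[29,3],[32,5],[33,0],[33,1],[37,4],[39,0],[39,1],[41,2],[42,1],[45,0],[45,1],[49,1],[50,1],[51,1],[55,0],[55,1],[58,0],[58,1],[62,5],[63,4],[64,3],[72,1],[74,1]]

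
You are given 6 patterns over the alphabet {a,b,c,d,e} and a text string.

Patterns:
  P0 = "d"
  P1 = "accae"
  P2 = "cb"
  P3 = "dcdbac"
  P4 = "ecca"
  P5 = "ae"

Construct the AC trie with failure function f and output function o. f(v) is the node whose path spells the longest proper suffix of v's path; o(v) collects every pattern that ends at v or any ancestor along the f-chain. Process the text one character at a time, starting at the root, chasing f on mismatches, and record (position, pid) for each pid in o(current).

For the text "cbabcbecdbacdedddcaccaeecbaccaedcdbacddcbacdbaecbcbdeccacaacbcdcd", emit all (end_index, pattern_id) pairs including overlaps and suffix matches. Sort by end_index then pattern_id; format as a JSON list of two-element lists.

Build:
Trie (insert patterns):
  0='ε' goto a→2 c→7 d→1 e→14
  1='d' goto c→9  [P0 ends]
  2='a' goto c→3 e→18
  3='ac' goto c→4
  4='acc' goto a→5
  5='acca' goto e→6
  6='accae' goto ·  [P1 ends]
  7='c' goto b→8
  8='cb' goto ·  [P2 ends]
  9='dc' goto d→10
  10='dcd' goto b→11
  11='dcdb' goto a→12
  12='dcdba' goto c→13
  13='dcdbac' goto ·  [P3 ends]
  14='e' goto c→15
  15='ec' goto c→16
  16='ecc' goto a→17
  17='ecca' goto ·  [P4 ends]
  18='ae' goto ·  [P5 ends]

BFS fail/out derivation:
  fail(1) 'd': from fail(0)=0 chase 'd': 0 ⇒ 0;  out={0}∪out(0)={0}
  fail(2) 'a': from fail(0)=0 chase 'a': 0 ⇒ 0;  out=∅∪out(0)=∅
  fail(7) 'c': from fail(0)=0 chase 'c': 0 ⇒ 0;  out=∅∪out(0)=∅
  fail(14) 'e': from fail(0)=0 chase 'e': 0 ⇒ 0;  out=∅∪out(0)=∅
  fail(3) 'ac': from fail(2)=0 chase 'c': 0 ⇒ 7;  out=∅∪out(7)=∅
  fail(8) 'cb': from fail(7)=0 chase 'b': 0 ⇒ 0;  out={2}∪out(0)={2}
  fail(9) 'dc': from fail(1)=0 chase 'c': 0 ⇒ 7;  out=∅∪out(7)=∅
  fail(15) 'ec': from fail(14)=0 chase 'c': 0 ⇒ 7;  out=∅∪out(7)=∅
  fail(18) 'ae': from fail(2)=0 chase 'e': 0 ⇒ 14;  out={5}∪out(14)={5}
  fail(4) 'acc': from fail(3)=7 chase 'c': 7→0 ⇒ 7;  out=∅∪out(7)=∅
  fail(10) 'dcd': from fail(9)=7 chase 'd': 7→0 ⇒ 1;  out=∅∪out(1)={0}
  fail(16) 'ecc': from fail(15)=7 chase 'c': 7→0 ⇒ 7;  out=∅∪out(7)=∅
  fail(5) 'acca': from fail(4)=7 chase 'a': 7→0 ⇒ 2;  out=∅∪out(2)=∅
  fail(11) 'dcdb': from fail(10)=1 chase 'b': 1→0 ⇒ 0;  out=∅∪out(0)=∅
  fail(17) 'ecca': from fail(16)=7 chase 'a': 7→0 ⇒ 2;  out={4}∪out(2)={4}
  fail(6) 'accae': from fail(5)=2 chase 'e': 2 ⇒ 18;  out={1}∪out(18)={1,5}
  fail(12) 'dcdba': from fail(11)=0 chase 'a': 0 ⇒ 2;  out=∅∪out(2)=∅
  fail(13) 'dcdbac': from fail(12)=2 chase 'c': 2 ⇒ 3;  out={3}∪out(3)={3}

Text stream:
pos 0 'c': at 7
pos 1 'b': at 8  emit P2@[0:1]
pos 2 'a': at 2 (via fail)
pos 3 'b': at 0 (via fail)
pos 4 'c': at 7
pos 5 'b': at 8  emit P2@[4:5]
pos 6 'e': at 14 (via fail)
pos 7 'c': at 15
pos 8 'd': at 1 (via fail)  emit P0@[8:8]
pos 9 'b': at 0 (via fail)
pos 10 'a': at 2
pos 11 'c': at 3
pos 12 'd': at 1 (via fail)  emit P0@[12:12]
pos 13 'e': at 14 (via fail)
pos 14 'd': at 1 (via fail)  emit P0@[14:14]
pos 15 'd': at 1 (via fail)  emit P0@[15:15]
pos 16 'd': at 1 (via fail)  emit P0@[16:16]
pos 17 'c': at 9
pos 18 'a': at 2 (via fail)
pos 19 'c': at 3
pos 20 'c': at 4
pos 21 'a': at 5
pos 22 'e': at 6  emit P1@[18:22],P5@[21:22]
pos 23 'e': at 14 (via fail)
pos 24 'c': at 15
pos 25 'b': at 8 (via fail)  emit P2@[24:25]
pos 26 'a': at 2 (via fail)
pos 27 'c': at 3
pos 28 'c': at 4
pos 29 'a': at 5
pos 30 'e': at 6  emit P1@[26:30],P5@[29:30]
pos 31 'd': at 1 (via fail)  emit P0@[31:31]
pos 32 'c': at 9
pos 33 'd': at 10  emit P0@[33:33]
pos 34 'b': at 11
pos 35 'a': at 12
pos 36 'c': at 13  emit P3@[31:36]
pos 37 'd': at 1 (via fail)  emit P0@[37:37]
pos 38 'd': at 1 (via fail)  emit P0@[38:38]
pos 39 'c': at 9
pos 40 'b': at 8 (via fail)  emit P2@[39:40]
pos 41 'a': at 2 (via fail)
pos 42 'c': at 3
pos 43 'd': at 1 (via fail)  emit P0@[43:43]
pos 44 'b': at 0 (via fail)
pos 45 'a': at 2
pos 46 'e': at 18  emit P5@[45:46]
pos 47 'c': at 15 (via fail)
pos 48 'b': at 8 (via fail)  emit P2@[47:48]
pos 49 'c': at 7 (via fail)
pos 50 'b': at 8  emit P2@[49:50]
pos 51 'd': at 1 (via fail)  emit P0@[51:51]
pos 52 'e': at 14 (via fail)
pos 53 'c': at 15
pos 54 'c': at 16
pos 55 'a': at 17  emit P4@[52:55]
pos 56 'c': at 3 (via fail)
pos 57 'a': at 2 (via fail)
pos 58 'a': at 2 (via fail)
pos 59 'c': at 3
pos 60 'b': at 8 (via fail)  emit P2@[59:60]
pos 61 'c': at 7 (via fail)
pos 62 'd': at 1 (via fail)  emit P0@[62:62]
pos 63 'c': at 9
pos 64 'd': at 10  emit P0@[64:64]

Result: [[1,2],[5,2],[8,0],[12,0],[14,0],[15,0],[16,0],[22,1],[22,5],[25,2],[30,1],[30,5],[31,0],[33,0],[36,3],[37,0],[38,0],[40,2],[43,0],[46,5],[48,2],[50,2],[51,0],[55,4],[60,2],[62,0],[64,0]]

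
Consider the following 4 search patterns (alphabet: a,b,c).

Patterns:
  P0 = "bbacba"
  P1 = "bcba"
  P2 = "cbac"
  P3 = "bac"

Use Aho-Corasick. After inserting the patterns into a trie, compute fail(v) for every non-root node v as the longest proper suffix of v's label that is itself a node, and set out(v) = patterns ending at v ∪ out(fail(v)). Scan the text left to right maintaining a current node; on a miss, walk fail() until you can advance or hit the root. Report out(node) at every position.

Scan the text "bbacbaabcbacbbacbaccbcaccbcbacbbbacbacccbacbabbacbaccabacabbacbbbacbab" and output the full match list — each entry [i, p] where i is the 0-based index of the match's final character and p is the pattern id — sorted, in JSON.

Build automaton:
Trie nodes:
  n0 'ε': b→1 c→10
  n1 'b': a→14 b→2 c→7
  n2 'bb': a→3
  n3 'bba': c→4
  n4 'bbac': b→5
  n5 'bbacb': a→6
  n6 'bbacba': ·  ←P0
  n7 'bc': b→8
  n8 'bcb': a→9
  n9 'bcba': ·  ←P1
  n10 'c': b→11
  n11 'cb': a→12
  n12 'cba': c→13
  n13 'cbac': ·  ←P2
  n14 'ba': c→15
  n15 'bac': ·  ←P3

Failure links (BFS by depth):
  fail(1) 'b': from fail(0)=0 chase 'b': 0 ⇒ 0;  out=∅∪out(0)=∅
  fail(10) 'c': from fail(0)=0 chase 'c': 0 ⇒ 0;  out=∅∪out(0)=∅
  fail(2) 'bb': from fail(1)=0 chase 'b': 0 ⇒ 1;  out=∅∪out(1)=∅
  fail(7) 'bc': from fail(1)=0 chase 'c': 0 ⇒ 10;  out=∅∪out(10)=∅
  fail(11) 'cb': from fail(10)=0 chase 'b': 0 ⇒ 1;  out=∅∪out(1)=∅
  fail(14) 'ba': from fail(1)=0 chase 'a': 0 ⇒ 0;  out=∅∪out(0)=∅
  fail(3) 'bba': from fail(2)=1 chase 'a': 1 ⇒ 14;  out=∅∪out(14)=∅
  fail(8) 'bcb': from fail(7)=10 chase 'b': 10 ⇒ 11;  out=∅∪out(11)=∅
  fail(12) 'cba': from fail(11)=1 chase 'a': 1 ⇒ 14;  out=∅∪out(14)=∅
  fail(15) 'bac': from fail(14)=0 chase 'c': 0 ⇒ 10;  out={3}∪out(10)={3}
  fail(4) 'bbac': from fail(3)=14 chase 'c': 14 ⇒ 15;  out=∅∪out(15)={3}
  fail(9) 'bcba': from fail(8)=11 chase 'a': 11 ⇒ 12;  out={1}∪out(12)={1}
  fail(13) 'cbac': from fail(12)=14 chase 'c': 14 ⇒ 15;  out={2}∪out(15)={2,3}
  fail(5) 'bbacb': from fail(4)=15 chase 'b': 15→10 ⇒ 11;  out=∅∪out(11)=∅
  fail(6) 'bbacba': from fail(5)=11 chase 'a': 11 ⇒ 12;  out={0}∪out(12)={0}

Text stream:
[0] read 'b'  n0⇒n1
[1] read 'b'  n1⇒n2
[2] read 'a'  n2⇒n3
[3] read 'c'  n3⇒n4  → match P3@[1:3]
[4] read 'b'  n4⇒n5
[5] read 'a'  n5⇒n6  → match P0@[0:5]
[6] read 'a'  n6⇒n0 ·f
[7] read 'b'  n0⇒n1
[8] read 'c'  n1⇒n7
[9] read 'b'  n7⇒n8
[10] read 'a'  n8⇒n9  → match P1@[7:10]
[11] read 'c'  n9⇒n13 ·f  → match P2@[8:11],P3@[9:11]
[12] read 'b'  n13⇒n11 ·f
[13] read 'b'  n11⇒n2 ·f
[14] read 'a'  n2⇒n3
[15] read 'c'  n3⇒n4  → match P3@[13:15]
[16] read 'b'  n4⇒n5
[17] read 'a'  n5⇒n6  → match P0@[12:17]
[18] read 'c'  n6⇒n13 ·f  → match P2@[15:18],P3@[16:18]
[19] read 'c'  n13⇒n10 ·f
[20] read 'b'  n10⇒n11
[21] read 'c'  n11⇒n7 ·f
[22] read 'a'  n7⇒n0 ·f
[23] read 'c'  n0⇒n10
[24] read 'c'  n10⇒n10 ·f
[25] read 'b'  n10⇒n11
[26] read 'c'  n11⇒n7 ·f
[27] read 'b'  n7⇒n8
[28] read 'a'  n8⇒n9  → match P1@[25:28]
[29] read 'c'  n9⇒n13 ·f  → match P2@[26:29],P3@[27:29]
[30] read 'b'  n13⇒n11 ·f
[31] read 'b'  n11⇒n2 ·f
[32] read 'b'  n2⇒n2 ·f
[33] read 'a'  n2⇒n3
[34] read 'c'  n3⇒n4  → match P3@[32:34]
[35] read 'b'  n4⇒n5
[36] read 'a'  n5⇒n6  → match P0@[31:36]
[37] read 'c'  n6⇒n13 ·f  → match P2@[34:37],P3@[35:37]
[38] read 'c'  n13⇒n10 ·f
[39] read 'c'  n10⇒n10 ·f
[40] read 'b'  n10⇒n11
[41] read 'a'  n11⇒n12
[42] read 'c'  n12⇒n13  → match P2@[39:42],P3@[40:42]
[43] read 'b'  n13⇒n11 ·f
[44] read 'a'  n11⇒n12
[45] read 'b'  n12⇒n1 ·f
[46] read 'b'  n1⇒n2
[47] read 'a'  n2⇒n3
[48] read 'c'  n3⇒n4  → match P3@[46:48]
[49] read 'b'  n4⇒n5
[50] read 'a'  n5⇒n6  → match P0@[45:50]
[51] read 'c'  n6⇒n13 ·f  → match P2@[48:51],P3@[49:51]
[52] read 'c'  n13⇒n10 ·f
[53] read 'a'  n10⇒n0 ·f
[54] read 'b'  n0⇒n1
[55] read 'a'  n1⇒n14
[56] read 'c'  n14⇒n15  → match P3@[54:56]
[57] read 'a'  n15⇒n0 ·f
[58] read 'b'  n0⇒n1
[59] read 'b'  n1⇒n2
[60] read 'a'  n2⇒n3
[61] read 'c'  n3⇒n4  → match P3@[59:61]
[62] read 'b'  n4⇒n5
[63] read 'b'  n5⇒n2 ·f
[64] read 'b'  n2⇒n2 ·f
[65] read 'a'  n2⇒n3
[66] read 'c'  n3⇒n4  → match P3@[64:66]
[67] read 'b'  n4⇒n5
[68] read 'a'  n5⇒n6  → match P0@[63:68]
[69] read 'b'  n6⇒n1 ·f

Result: [[3,3],[5,0],[10,1],[11,2],[11,3],[15,3],[17,0],[18,2],[18,3],[28,1],[29,2],[29,3],[34,3],[36,0],[37,2],[37,3],[42,2],[42,3],[48,3],[50,0],[51,2],[51,3],[56,3],[61,3],[66,3],[68,0]]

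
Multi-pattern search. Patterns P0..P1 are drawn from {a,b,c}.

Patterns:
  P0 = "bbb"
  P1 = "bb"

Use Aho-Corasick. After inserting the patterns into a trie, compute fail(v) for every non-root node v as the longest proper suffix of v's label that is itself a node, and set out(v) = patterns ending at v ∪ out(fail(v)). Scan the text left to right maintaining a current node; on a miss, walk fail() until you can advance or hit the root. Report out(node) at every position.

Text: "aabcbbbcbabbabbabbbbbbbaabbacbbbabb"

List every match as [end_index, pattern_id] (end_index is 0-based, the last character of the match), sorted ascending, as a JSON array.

Build:
Trie (insert patterns):
  n0 'ε': b→1
  n1 'b': b→2
  n2 'bb': b→3  ←P1
  n3 'bbb': ·  ←P0

BFS fail/out derivation:
  n1('b'): parent n0 fail=0; on 'b' 0 → fail=0;  out ∅∪∅=∅
  n2('bb'): parent n1 fail=0; on 'b' 0 → fail=1;  out {1}∪∅={1}
  n3('bbb'): parent n2 fail=1; on 'b' 1 → fail=2;  out {0}∪{1}={0,1}

Scan:
pos 0 'a': at 0
pos 1 'a': at 0
pos 2 'b': at 1
pos 3 'c': at 0 ·f
pos 4 'b': at 1
pos 5 'b': at 2  emit P1@[4:5]
pos 6 'b': at 3  emit P0@[4:6],P1@[5:6]
pos 7 'c': at 0 ·f
pos 8 'b': at 1
pos 9 'a': at 0 ·f
pos 10 'b': at 1
pos 11 'b': at 2  emit P1@[10:11]
pos 12 'a': at 0 ·f
pos 13 'b': at 1
pos 14 'b': at 2  emit P1@[13:14]
pos 15 'a': at 0 ·f
pos 16 'b': at 1
pos 17 'b': at 2  emit P1@[16:17]
pos 18 'b': at 3  emit P0@[16:18],P1@[17:18]
pos 19 'b': at 3 ·f  emit P0@[17:19],P1@[18:19]
pos 20 'b': at 3 ·f  emit P0@[18:20],P1@[19:20]
pos 21 'b': at 3 ·f  emit P0@[19:21],P1@[20:21]
pos 22 'b': at 3 ·f  emit P0@[20:22],P1@[21:22]
pos 23 'a': at 0 ·f
pos 24 'a': at 0
pos 25 'b': at 1
pos 26 'b': at 2  emit P1@[25:26]
pos 27 'a': at 0 ·f
pos 28 'c': at 0
pos 29 'b': at 1
pos 30 'b': at 2  emit P1@[29:30]
pos 31 'b': at 3  emit P0@[29:31],P1@[30:31]
pos 32 'a': at 0 ·f
pos 33 'b': at 1
pos 34 'b': at 2  emit P1@[33:34]

Result: [[5,1],[6,0],[6,1],[11,1],[14,1],[17,1],[18,0],[18,1],[19,0],[19,1],[20,0],[20,1],[21,0],[21,1],[22,0],[22,1],[26,1],[30,1],[31,0],[31,1],[34,1]]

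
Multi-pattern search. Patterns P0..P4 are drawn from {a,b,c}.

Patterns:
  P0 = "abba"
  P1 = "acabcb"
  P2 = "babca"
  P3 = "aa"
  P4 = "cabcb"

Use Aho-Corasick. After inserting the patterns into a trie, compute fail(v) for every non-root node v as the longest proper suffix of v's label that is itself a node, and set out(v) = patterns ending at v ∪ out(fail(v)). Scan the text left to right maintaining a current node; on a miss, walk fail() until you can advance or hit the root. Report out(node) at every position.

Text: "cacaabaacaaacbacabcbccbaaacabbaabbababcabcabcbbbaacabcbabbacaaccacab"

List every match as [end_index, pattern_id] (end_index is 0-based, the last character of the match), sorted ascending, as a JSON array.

Construct AC machine:
Trie (insert patterns):
  0='ε' goto a→1 b→10 c→16
  1='a' goto a→15 b→2 c→5
  2='ab' goto b→3
  3='abb' goto a→4
  4='abba' goto ·  [P0 ends]
  5='ac' goto a→6
  6='aca' goto b→7
  7='acab' goto c→8
  8='acabc' goto b→9
  9='acabcb' goto ·  [P1 ends]
  10='b' goto a→11
  11='ba' goto b→12
  12='bab' goto c→13
  13='babc' goto a→14
  14='babca' goto ·  [P2 ends]
  15='aa' goto ·  [P3 ends]
  16='c' goto a→17
  17='ca' goto b→18
  18='cab' goto c→19
  19='cabc' goto b→20
  20='cabcb' goto ·  [P4 ends]

Failure links (BFS by depth):
  fail(1) 'a': from fail(0)=0 chase 'a': 0 ⇒ 0;  out=∅∪out(0)=∅
  fail(10) 'b': from fail(0)=0 chase 'b': 0 ⇒ 0;  out=∅∪out(0)=∅
  fail(16) 'c': from fail(0)=0 chase 'c': 0 ⇒ 0;  out=∅∪out(0)=∅
  fail(2) 'ab': from fail(1)=0 chase 'b': 0 ⇒ 10;  out=∅∪out(10)=∅
  fail(5) 'ac': from fail(1)=0 chase 'c': 0 ⇒ 16;  out=∅∪out(16)=∅
  fail(11) 'ba': from fail(10)=0 chase 'a': 0 ⇒ 1;  out=∅∪out(1)=∅
  fail(15) 'aa': from fail(1)=0 chase 'a': 0 ⇒ 1;  out={3}∪out(1)={3}
  fail(17) 'ca': from fail(16)=0 chase 'a': 0 ⇒ 1;  out=∅∪out(1)=∅
  fail(3) 'abb': from fail(2)=10 chase 'b': 10→0 ⇒ 10;  out=∅∪out(10)=∅
  fail(6) 'aca': from fail(5)=16 chase 'a': 16 ⇒ 17;  out=∅∪out(17)=∅
  fail(12) 'bab': from fail(11)=1 chase 'b': 1 ⇒ 2;  out=∅∪out(2)=∅
  fail(18) 'cab': from fail(17)=1 chase 'b': 1 ⇒ 2;  out=∅∪out(2)=∅
  fail(4) 'abba': from fail(3)=10 chase 'a': 10 ⇒ 11;  out={0}∪out(11)={0}
  fail(7) 'acab': from fail(6)=17 chase 'b': 17 ⇒ 18;  out=∅∪out(18)=∅
  fail(13) 'babc': from fail(12)=2 chase 'c': 2→10→0 ⇒ 16;  out=∅∪out(16)=∅
  fail(19) 'cabc': from fail(18)=2 chase 'c': 2→10→0 ⇒ 16;  out=∅∪out(16)=∅
  fail(8) 'acabc': from fail(7)=18 chase 'c': 18 ⇒ 19;  out=∅∪out(19)=∅
  fail(14) 'babca': from fail(13)=16 chase 'a': 16 ⇒ 17;  out={2}∪out(17)={2}
  fail(20) 'cabcb': from fail(19)=16 chase 'b': 16→0 ⇒ 10;  out={4}∪out(10)={4}
  fail(9) 'acabcb': from fail(8)=19 chase 'b': 19 ⇒ 20;  out={1}∪out(20)={1,4}

Text stream:
pos 0 'c': at 16
pos 1 'a': at 17
pos 2 'c': at 5 (fail-walked)
pos 3 'a': at 6
pos 4 'a': at 15 (fail-walked)  ** P3@[3:4]
pos 5 'b': at 2 (fail-walked)
pos 6 'a': at 11 (fail-walked)
pos 7 'a': at 15 (fail-walked)  ** P3@[6:7]
pos 8 'c': at 5 (fail-walked)
pos 9 'a': at 6
pos 10 'a': at 15 (fail-walked)  ** P3@[9:10]
pos 11 'a': at 15 (fail-walked)  ** P3@[10:11]
pos 12 'c': at 5 (fail-walked)
pos 13 'b': at 10 (fail-walked)
pos 14 'a': at 11
pos 15 'c': at 5 (fail-walked)
pos 16 'a': at 6
pos 17 'b': at 7
pos 18 'c': at 8
pos 19 'b': at 9  ** P1@[14:19],P4@[15:19]
pos 20 'c': at 16 (fail-walked)
pos 21 'c': at 16 (fail-walked)
pos 22 'b': at 10 (fail-walked)
pos 23 'a': at 11
pos 24 'a': at 15 (fail-walked)  ** P3@[23:24]
pos 25 'a': at 15 (fail-walked)  ** P3@[24:25]
pos 26 'c': at 5 (fail-walked)
pos 27 'a': at 6
pos 28 'b': at 7
pos 29 'b': at 3 (fail-walked)
pos 30 'a': at 4  ** P0@[27:30]
pos 31 'a': at 15 (fail-walked)  ** P3@[30:31]
pos 32 'b': at 2 (fail-walked)
pos 33 'b': at 3
pos 34 'a': at 4  ** P0@[31:34]
pos 35 'b': at 12 (fail-walked)
pos 36 'a': at 11 (fail-walked)
pos 37 'b': at 12
pos 38 'c': at 13
pos 39 'a': at 14  ** P2@[35:39]
pos 40 'b': at 18 (fail-walked)
pos 41 'c': at 19
pos 42 'a': at 17 (fail-walked)
pos 43 'b': at 18
pos 44 'c': at 19
pos 45 'b': at 20  ** P4@[41:45]
pos 46 'b': at 10 (fail-walked)
pos 47 'b': at 10 (fail-walked)
pos 48 'a': at 11
pos 49 'a': at 15 (fail-walked)  ** P3@[48:49]
pos 50 'c': at 5 (fail-walked)
pos 51 'a': at 6
pos 52 'b': at 7
pos 53 'c': at 8
pos 54 'b': at 9  ** P1@[49:54],P4@[50:54]
pos 55 'a': at 11 (fail-walked)
pos 56 'b': at 12
pos 57 'b': at 3 (fail-walked)
pos 58 'a': at 4  ** P0@[55:58]
pos 59 'c': at 5 (fail-walked)
pos 60 'a': at 6
pos 61 'a': at 15 (fail-walked)  ** P3@[60:61]
pos 62 'c': at 5 (fail-walked)
pos 63 'c': at 16 (fail-walked)
pos 64 'a': at 17
pos 65 'c': at 5 (fail-walked)
pos 66 'a': at 6
pos 67 'b': at 7

Matches: [[4,3],[7,3],[10,3],[11,3],[19,1],[19,4],[24,3],[25,3],[30,0],[31,3],[34,0],[39,2],[45,4],[49,3],[54,1],[54,4],[58,0],[61,3]]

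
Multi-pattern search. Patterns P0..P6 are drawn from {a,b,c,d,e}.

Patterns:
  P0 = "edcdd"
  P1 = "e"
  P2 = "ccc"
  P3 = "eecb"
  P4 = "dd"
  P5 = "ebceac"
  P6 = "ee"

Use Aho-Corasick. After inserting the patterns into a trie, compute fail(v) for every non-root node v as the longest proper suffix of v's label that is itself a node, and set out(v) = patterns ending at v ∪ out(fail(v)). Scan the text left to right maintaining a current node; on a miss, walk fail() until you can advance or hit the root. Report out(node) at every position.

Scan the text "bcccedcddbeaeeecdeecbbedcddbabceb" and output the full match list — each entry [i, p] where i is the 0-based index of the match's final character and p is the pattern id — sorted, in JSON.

Build:
Trie nodes:
  0='ε' goto c→6 d→12 e→1
  1='e' goto b→14 d→2 e→9  ←P1
  2='ed' goto c→3
  3='edc' goto d→4
  4='edcd' goto d→5
  5='edcdd' goto ·  ←P0
  6='c' goto c→7
  7='cc' goto c→8
  8='ccc' goto ·  ←P2
  9='ee' goto c→10  ←P6
  10='eec' goto b→11
  11='eecb' goto ·  ←P3
  12='d' goto d→13
  13='dd' goto ·  ←P4
  14='eb' goto c→15
  15='ebc' goto e→16
  16='ebce' goto a→17
  17='ebcea' goto c→18
  18='ebceac' goto ·  ←P5

Failure links (BFS by depth):
  fail(1) 'e': from fail(0)=0 chase 'e': 0 ⇒ 0;  out={1}∪out(0)={1}
  fail(6) 'c': from fail(0)=0 chase 'c': 0 ⇒ 0;  out=∅∪out(0)=∅
  fail(12) 'd': from fail(0)=0 chase 'd': 0 ⇒ 0;  out=∅∪out(0)=∅
  fail(2) 'ed': from fail(1)=0 chase 'd': 0 ⇒ 12;  out=∅∪out(12)=∅
  fail(7) 'cc': from fail(6)=0 chase 'c': 0 ⇒ 6;  out=∅∪out(6)=∅
  fail(9) 'ee': from fail(1)=0 chase 'e': 0 ⇒ 1;  out={6}∪out(1)={1,6}
  fail(13) 'dd': from fail(12)=0 chase 'd': 0 ⇒ 12;  out={4}∪out(12)={4}
  fail(14) 'eb': from fail(1)=0 chase 'b': 0 ⇒ 0;  out=∅∪out(0)=∅
  fail(3) 'edc': from fail(2)=12 chase 'c': 12→0 ⇒ 6;  out=∅∪out(6)=∅
  fail(8) 'ccc': from fail(7)=6 chase 'c': 6 ⇒ 7;  out={2}∪out(7)={2}
  fail(10) 'eec': from fail(9)=1 chase 'c': 1→0 ⇒ 6;  out=∅∪out(6)=∅
  fail(15) 'ebc': from fail(14)=0 chase 'c': 0 ⇒ 6;  out=∅∪out(6)=∅
  fail(4) 'edcd': from fail(3)=6 chase 'd': 6→0 ⇒ 12;  out=∅∪out(12)=∅
  fail(11) 'eecb': from fail(10)=6 chase 'b': 6→0 ⇒ 0;  out={3}∪out(0)={3}
  fail(16) 'ebce': from fail(15)=6 chase 'e': 6→0 ⇒ 1;  out=∅∪out(1)={1}
  fail(5) 'edcdd': from fail(4)=12 chase 'd': 12 ⇒ 13;  out={0}∪out(13)={0,4}
  fail(17) 'ebcea': from fail(16)=1 chase 'a': 1→0 ⇒ 0;  out=∅∪out(0)=∅
  fail(18) 'ebceac': from fail(17)=0 chase 'c': 0 ⇒ 6;  out={5}∪out(6)={5}

Run:
i=0 'b': node 0→0
i=1 'c': node 0→6
i=2 'c': node 6→7
i=3 'c': node 7→8  ** P2@[1:3]
i=4 'e': node 8→1 (fail-walked)  ** P1@[4:4]
i=5 'd': node 1→2
i=6 'c': node 2→3
i=7 'd': node 3→4
i=8 'd': node 4→5  ** P0@[4:8],P4@[7:8]
i=9 'b': node 5→0 (fail-walked)
i=10 'e': node 0→1  ** P1@[10:10]
i=11 'a': node 1→0 (fail-walked)
i=12 'e': node 0→1  ** P1@[12:12]
i=13 'e': node 1→9  ** P1@[13:13],P6@[12:13]
i=14 'e': node 9→9 (fail-walked)  ** P1@[14:14],P6@[13:14]
i=15 'c': node 9→10
i=16 'd': node 10→12 (fail-walked)
i=17 'e': node 12→1 (fail-walked)  ** P1@[17:17]
i=18 'e': node 1→9  ** P1@[18:18],P6@[17:18]
i=19 'c': node 9→10
i=20 'b': node 10→11  ** P3@[17:20]
i=21 'b': node 11→0 (fail-walked)
i=22 'e': node 0→1  ** P1@[22:22]
i=23 'd': node 1→2
i=24 'c': node 2→3
i=25 'd': node 3→4
i=26 'd': node 4→5  ** P0@[22:26],P4@[25:26]
i=27 'b': node 5→0 (fail-walked)
i=28 'a': node 0→0
i=29 'b': node 0→0
i=30 'c': node 0→6
i=31 'e': node 6→1 (fail-walked)  ** P1@[31:31]
i=32 'b': node 1→14

Result: [[3,2],[4,1],[8,0],[8,4],[10,1],[12,1],[13,1],[13,6],[14,1],[14,6],[17,1],[18,1],[18,6],[20,3],[22,1],[26,0],[26,4],[31,1]]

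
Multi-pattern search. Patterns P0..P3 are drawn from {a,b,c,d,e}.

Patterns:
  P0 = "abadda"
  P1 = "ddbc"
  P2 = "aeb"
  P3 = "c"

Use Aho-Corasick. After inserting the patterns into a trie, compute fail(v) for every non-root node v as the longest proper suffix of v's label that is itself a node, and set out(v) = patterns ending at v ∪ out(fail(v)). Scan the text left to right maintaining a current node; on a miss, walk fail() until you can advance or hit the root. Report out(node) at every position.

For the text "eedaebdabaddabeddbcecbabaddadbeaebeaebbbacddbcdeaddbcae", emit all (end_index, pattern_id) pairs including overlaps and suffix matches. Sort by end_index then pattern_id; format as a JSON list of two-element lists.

Construct AC machine:
Trie nodes:
  n0 'ε': a→1 c→13 d→7
  n1 'a': b→2 e→11
  n2 'ab': a→3
  n3 'aba': d→4
  n4 'abad': d→5
  n5 'abadd': a→6
  n6 'abadda': ·  [P0 ends]
  n7 'd': d→8
  n8 'dd': b→9
  n9 'ddb': c→10
  n10 'ddbc': ·  [P1 ends]
  n11 'ae': b→12
  n12 'aeb': ·  [P2 ends]
  n13 'c': ·  [P3 ends]

BFS fail/out derivation:
  n1('a'): parent n0 fail=0; on 'a' 0 → fail=0;  out ∅∪∅=∅
  n7('d'): parent n0 fail=0; on 'd' 0 → fail=0;  out ∅∪∅=∅
  n13('c'): parent n0 fail=0; on 'c' 0 → fail=0;  out {3}∪∅={3}
  n2('ab'): parent n1 fail=0; on 'b' 0 → fail=0;  out ∅∪∅=∅
  n8('dd'): parent n7 fail=0; on 'd' 0 → fail=7;  out ∅∪∅=∅
  n11('ae'): parent n1 fail=0; on 'e' 0 → fail=0;  out ∅∪∅=∅
  n3('aba'): parent n2 fail=0; on 'a' 0 → fail=1;  out ∅∪∅=∅
  n9('ddb'): parent n8 fail=7; on 'b' 7→0 → fail=0;  out ∅∪∅=∅
  n12('aeb'): parent n11 fail=0; on 'b' 0 → fail=0;  out {2}∪∅={2}
  n4('abad'): parent n3 fail=1; on 'd' 1→0 → fail=7;  out ∅∪∅=∅
  n10('ddbc'): parent n9 fail=0; on 'c' 0 → fail=13;  out {1}∪{3}={1,3}
  n5('abadd'): parent n4 fail=7; on 'd' 7 → fail=8;  out ∅∪∅=∅
  n6('abadda'): parent n5 fail=8; on 'a' 8→7→0 → fail=1;  out {0}∪∅={0}

Text stream:
[0] read 'e'  n0⇒n0
[1] read 'e'  n0⇒n0
[2] read 'd'  n0⇒n7
[3] read 'a'  n7⇒n1 ·f
[4] read 'e'  n1⇒n11
[5] read 'b'  n11⇒n12  → match P2@[3:5]
[6] read 'd'  n12⇒n7 ·f
[7] read 'a'  n7⇒n1 ·f
[8] read 'b'  n1⇒n2
[9] read 'a'  n2⇒n3
[10] read 'd'  n3⇒n4
[11] read 'd'  n4⇒n5
[12] read 'a'  n5⇒n6  → match P0@[7:12]
[13] read 'b'  n6⇒n2 ·f
[14] read 'e'  n2⇒n0 ·f
[15] read 'd'  n0⇒n7
[16] read 'd'  n7⇒n8
[17] read 'b'  n8⇒n9
[18] read 'c'  n9⇒n10  → match P1@[15:18],P3@[18:18]
[19] read 'e'  n10⇒n0 ·f
[20] read 'c'  n0⇒n13  → match P3@[20:20]
[21] read 'b'  n13⇒n0 ·f
[22] read 'a'  n0⇒n1
[23] read 'b'  n1⇒n2
[24] read 'a'  n2⇒n3
[25] read 'd'  n3⇒n4
[26] read 'd'  n4⇒n5
[27] read 'a'  n5⇒n6  → match P0@[22:27]
[28] read 'd'  n6⇒n7 ·f
[29] read 'b'  n7⇒n0 ·f
[30] read 'e'  n0⇒n0
[31] read 'a'  n0⇒n1
[32] read 'e'  n1⇒n11
[33] read 'b'  n11⇒n12  → match P2@[31:33]
[34] read 'e'  n12⇒n0 ·f
[35] read 'a'  n0⇒n1
[36] read 'e'  n1⇒n11
[37] read 'b'  n11⇒n12  → match P2@[35:37]
[38] read 'b'  n12⇒n0 ·f
[39] read 'b'  n0⇒n0
[40] read 'a'  n0⇒n1
[41] read 'c'  n1⇒n13 ·f  → match P3@[41:41]
[42] read 'd'  n13⇒n7 ·f
[43] read 'd'  n7⇒n8
[44] read 'b'  n8⇒n9
[45] read 'c'  n9⇒n10  → match P1@[42:45],P3@[45:45]
[46] read 'd'  n10⇒n7 ·f
[47] read 'e'  n7⇒n0 ·f
[48] read 'a'  n0⇒n1
[49] read 'd'  n1⇒n7 ·f
[50] read 'd'  n7⇒n8
[51] read 'b'  n8⇒n9
[52] read 'c'  n9⇒n10  → match P1@[49:52],P3@[52:52]
[53] read 'a'  n10⇒n1 ·f
[54] read 'e'  n1⇒n11

Result: [[5,2],[12,0],[18,1],[18,3],[20,3],[27,0],[33,2],[37,2],[41,3],[45,1],[45,3],[52,1],[52,3]]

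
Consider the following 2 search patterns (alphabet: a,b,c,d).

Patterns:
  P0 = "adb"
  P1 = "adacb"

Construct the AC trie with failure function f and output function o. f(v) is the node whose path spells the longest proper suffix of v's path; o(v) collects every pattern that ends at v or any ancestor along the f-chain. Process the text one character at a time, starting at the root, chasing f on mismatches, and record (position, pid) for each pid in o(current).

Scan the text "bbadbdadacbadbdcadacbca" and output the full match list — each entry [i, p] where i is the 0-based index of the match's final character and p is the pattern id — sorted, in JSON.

Construct AC machine:
Trie nodes:
  0='ε' goto a→1
  1='a' goto d→2
  2='ad' goto a→4 b→3
  3='adb' goto ·  [P0 ends]
  4='ada' goto c→5
  5='adac' goto b→6
  6='adacb' goto ·  [P1 ends]

BFS fail/out derivation:
  n1('a'): parent n0 fail=0; on 'a' 0 → fail=0;  out ∅∪∅=∅
  n2('ad'): parent n1 fail=0; on 'd' 0 → fail=0;  out ∅∪∅=∅
  n3('adb'): parent n2 fail=0; on 'b' 0 → fail=0;  out {0}∪∅={0}
  n4('ada'): parent n2 fail=0; on 'a' 0 → fail=1;  out ∅∪∅=∅
  n5('adac'): parent n4 fail=1; on 'c' 1→0 → fail=0;  out ∅∪∅=∅
  n6('adacb'): parent n5 fail=0; on 'b' 0 → fail=0;  out {1}∪∅={1}

Run:
pos 0 'b': at 0
pos 1 'b': at 0
pos 2 'a': at 1
pos 3 'd': at 2
pos 4 'b': at 3  → match P0@[2:4]
pos 5 'd': at 0 (fail-walked)
pos 6 'a': at 1
pos 7 'd': at 2
pos 8 'a': at 4
pos 9 'c': at 5
pos 10 'b': at 6  → match P1@[6:10]
pos 11 'a': at 1 (fail-walked)
pos 12 'd': at 2
pos 13 'b': at 3  → match P0@[11:13]
pos 14 'd': at 0 (fail-walked)
pos 15 'c': at 0
pos 16 'a': at 1
pos 17 'd': at 2
pos 18 'a': at 4
pos 19 'c': at 5
pos 20 'b': at 6  → match P1@[16:20]
pos 21 'c': at 0 (fail-walked)
pos 22 'a': at 1

All matches (sorted): [[4,0],[10,1],[13,0],[20,1]]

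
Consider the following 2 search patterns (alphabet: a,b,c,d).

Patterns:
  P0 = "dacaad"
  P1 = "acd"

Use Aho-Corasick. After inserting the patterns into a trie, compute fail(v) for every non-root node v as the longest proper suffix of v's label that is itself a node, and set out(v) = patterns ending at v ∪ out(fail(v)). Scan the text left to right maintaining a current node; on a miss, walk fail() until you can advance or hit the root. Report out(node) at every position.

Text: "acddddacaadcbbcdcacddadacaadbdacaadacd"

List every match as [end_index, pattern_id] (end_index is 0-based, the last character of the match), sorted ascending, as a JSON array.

Build automaton:
Trie (insert patterns):
  0='ε' goto a→7 d→1
  1='d' goto a→2
  2='da' goto c→3
  3='dac' goto a→4
  4='daca' goto a→5
  5='dacaa' goto d→6
  6='dacaad' goto ·  [P0 ends]
  7='a' goto c→8
  8='ac' goto d→9
  9='acd' goto ·  [P1 ends]

Failure links (BFS by depth):
  fail(1) 'd': from fail(0)=0 chase 'd': 0 ⇒ 0;  out=∅∪out(0)=∅
  fail(7) 'a': from fail(0)=0 chase 'a': 0 ⇒ 0;  out=∅∪out(0)=∅
  fail(2) 'da': from fail(1)=0 chase 'a': 0 ⇒ 7;  out=∅∪out(7)=∅
  fail(8) 'ac': from fail(7)=0 chase 'c': 0 ⇒ 0;  out=∅∪out(0)=∅
  fail(3) 'dac': from fail(2)=7 chase 'c': 7 ⇒ 8;  out=∅∪out(8)=∅
  fail(9) 'acd': from fail(8)=0 chase 'd': 0 ⇒ 1;  out={1}∪out(1)={1}
  fail(4) 'daca': from fail(3)=8 chase 'a': 8→0 ⇒ 7;  out=∅∪out(7)=∅
  fail(5) 'dacaa': from fail(4)=7 chase 'a': 7→0 ⇒ 7;  out=∅∪out(7)=∅
  fail(6) 'dacaad': from fail(5)=7 chase 'd': 7→0 ⇒ 1;  out={0}∪out(1)={0}

Scan:
[0] read 'a'  n0⇒n7
[1] read 'c'  n7⇒n8
[2] read 'd'  n8⇒n9  → match P1@[0:2]
[3] read 'd'  n9⇒n1 (fail-walked)
[4] read 'd'  n1⇒n1 (fail-walked)
[5] read 'd'  n1⇒n1 (fail-walked)
[6] read 'a'  n1⇒n2
[7] read 'c'  n2⇒n3
[8] read 'a'  n3⇒n4
[9] read 'a'  n4⇒n5
[10] read 'd'  n5⇒n6  → match P0@[5:10]
[11] read 'c'  n6⇒n0 (fail-walked)
[12] read 'b'  n0⇒n0
[13] read 'b'  n0⇒n0
[14] read 'c'  n0⇒n0
[15] read 'd'  n0⇒n1
[16] read 'c'  n1⇒n0 (fail-walked)
[17] read 'a'  n0⇒n7
[18] read 'c'  n7⇒n8
[19] read 'd'  n8⇒n9  → match P1@[17:19]
[20] read 'd'  n9⇒n1 (fail-walked)
[21] read 'a'  n1⇒n2
[22] read 'd'  n2⇒n1 (fail-walked)
[23] read 'a'  n1⇒n2
[24] read 'c'  n2⇒n3
[25] read 'a'  n3⇒n4
[26] read 'a'  n4⇒n5
[27] read 'd'  n5⇒n6  → match P0@[22:27]
[28] read 'b'  n6⇒n0 (fail-walked)
[29] read 'd'  n0⇒n1
[30] read 'a'  n1⇒n2
[31] read 'c'  n2⇒n3
[32] read 'a'  n3⇒n4
[33] read 'a'  n4⇒n5
[34] read 'd'  n5⇒n6  → match P0@[29:34]
[35] read 'a'  n6⇒n2 (fail-walked)
[36] read 'c'  n2⇒n3
[37] read 'd'  n3⇒n9 (fail-walked)  → match P1@[35:37]

Result: [[2,1],[10,0],[19,1],[27,0],[34,0],[37,1]]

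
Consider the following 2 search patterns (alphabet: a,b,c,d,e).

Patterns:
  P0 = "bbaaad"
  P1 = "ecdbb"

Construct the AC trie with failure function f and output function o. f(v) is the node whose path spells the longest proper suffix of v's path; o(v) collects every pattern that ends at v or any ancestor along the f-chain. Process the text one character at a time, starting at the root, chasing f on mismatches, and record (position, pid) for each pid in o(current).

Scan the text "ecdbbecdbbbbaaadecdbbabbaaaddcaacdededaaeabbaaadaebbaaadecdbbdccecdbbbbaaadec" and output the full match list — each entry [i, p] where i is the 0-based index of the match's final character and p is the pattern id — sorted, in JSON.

Build automaton:
Trie nodes:
  n0 'ε': b→1 e→7
  n1 'b': b→2
  n2 'bb': a→3
  n3 'bba': a→4
  n4 'bbaa': a→5
  n5 'bbaaa': d→6
  n6 'bbaaad': ·  ←P0
  n7 'e': c→8
  n8 'ec': d→9
  n9 'ecd': b→10
  n10 'ecdb': b→11
  n11 'ecdbb': ·  ←P1

BFS fail/out derivation:
  fail(1) 'b': from fail(0)=0 chase 'b': 0 ⇒ 0;  out=∅∪out(0)=∅
  fail(7) 'e': from fail(0)=0 chase 'e': 0 ⇒ 0;  out=∅∪out(0)=∅
  fail(2) 'bb': from fail(1)=0 chase 'b': 0 ⇒ 1;  out=∅∪out(1)=∅
  fail(8) 'ec': from fail(7)=0 chase 'c': 0 ⇒ 0;  out=∅∪out(0)=∅
  fail(3) 'bba': from fail(2)=1 chase 'a': 1→0 ⇒ 0;  out=∅∪out(0)=∅
  fail(9) 'ecd': from fail(8)=0 chase 'd': 0 ⇒ 0;  out=∅∪out(0)=∅
  fail(4) 'bbaa': from fail(3)=0 chase 'a': 0 ⇒ 0;  out=∅∪out(0)=∅
  fail(10) 'ecdb': from fail(9)=0 chase 'b': 0 ⇒ 1;  out=∅∪out(1)=∅
  fail(5) 'bbaaa': from fail(4)=0 chase 'a': 0 ⇒ 0;  out=∅∪out(0)=∅
  fail(11) 'ecdbb': from fail(10)=1 chase 'b': 1 ⇒ 2;  out={1}∪out(2)={1}
  fail(6) 'bbaaad': from fail(5)=0 chase 'd': 0 ⇒ 0;  out={0}∪out(0)={0}

Scan:
i=0 'e': node 0→7
i=1 'c': node 7→8
i=2 'd': node 8→9
i=3 'b': node 9→10
i=4 'b': node 10→11  → match P1@[0:4]
i=5 'e': node 11→7 (via fail)
i=6 'c': node 7→8
i=7 'd': node 8→9
i=8 'b': node 9→10
i=9 'b': node 10→11  → match P1@[5:9]
i=10 'b': node 11→2 (via fail)
i=11 'b': node 2→2 (via fail)
i=12 'a': node 2→3
i=13 'a': node 3→4
i=14 'a': node 4→5
i=15 'd': node 5→6  → match P0@[10:15]
i=16 'e': node 6→7 (via fail)
i=17 'c': node 7→8
i=18 'd': node 8→9
i=19 'b': node 9→10
i=20 'b': node 10→11  → match P1@[16:20]
i=21 'a': node 11→3 (via fail)
i=22 'b': node 3→1 (via fail)
i=23 'b': node 1→2
i=24 'a': node 2→3
i=25 'a': node 3→4
i=26 'a': node 4→5
i=27 'd': node 5→6  → match P0@[22:27]
i=28 'd': node 6→0 (via fail)
i=29 'c': node 0→0
i=30 'a': node 0→0
i=31 'a': node 0→0
i=32 'c': node 0→0
i=33 'd': node 0→0
i=34 'e': node 0→7
i=35 'd': node 7→0 (via fail)
i=36 'e': node 0→7
i=37 'd': node 7→0 (via fail)
i=38 'a': node 0→0
i=39 'a': node 0→0
i=40 'e': node 0→7
i=41 'a': node 7→0 (via fail)
i=42 'b': node 0→1
i=43 'b': node 1→2
i=44 'a': node 2→3
i=45 'a': node 3→4
i=46 'a': node 4→5
i=47 'd': node 5→6  → match P0@[42:47]
i=48 'a': node 6→0 (via fail)
i=49 'e': node 0→7
i=50 'b': node 7→1 (via fail)
i=51 'b': node 1→2
i=52 'a': node 2→3
i=53 'a': node 3→4
i=54 'a': node 4→5
i=55 'd': node 5→6  → match P0@[50:55]
i=56 'e': node 6→7 (via fail)
i=57 'c': node 7→8
i=58 'd': node 8→9
i=59 'b': node 9→10
i=60 'b': node 10→11  → match P1@[56:60]
i=61 'd': node 11→0 (via fail)
i=62 'c': node 0→0
i=63 'c': node 0→0
i=64 'e': node 0→7
i=65 'c': node 7→8
i=66 'd': node 8→9
i=67 'b': node 9→10
i=68 'b': node 10→11  → match P1@[64:68]
i=69 'b': node 11→2 (via fail)
i=70 'b': node 2→2 (via fail)
i=71 'a': node 2→3
i=72 'a': node 3→4
i=73 'a': node 4→5
i=74 'd': node 5→6  → match P0@[69:74]
i=75 'e': node 6→7 (via fail)
i=76 'c': node 7→8

Matches: [[4,1],[9,1],[15,0],[20,1],[27,0],[47,0],[55,0],[60,1],[68,1],[74,0]]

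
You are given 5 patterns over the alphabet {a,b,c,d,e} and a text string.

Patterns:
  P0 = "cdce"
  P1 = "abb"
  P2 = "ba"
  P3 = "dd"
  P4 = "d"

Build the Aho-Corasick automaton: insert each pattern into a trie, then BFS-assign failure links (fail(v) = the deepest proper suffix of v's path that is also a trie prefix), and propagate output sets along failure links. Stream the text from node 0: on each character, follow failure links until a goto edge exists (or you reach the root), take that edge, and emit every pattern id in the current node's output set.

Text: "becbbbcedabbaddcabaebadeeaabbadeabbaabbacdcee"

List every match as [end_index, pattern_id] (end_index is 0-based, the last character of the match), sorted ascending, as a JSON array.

Construct AC machine:
Trie nodes:
  0='ε' goto a→5 b→8 c→1 d→10
  1='c' goto d→2
  2='cd' goto c→3
  3='cdc' goto e→4
  4='cdce' goto ·  ←P0
  5='a' goto b→6
  6='ab' goto b→7
  7='abb' goto ·  ←P1
  8='b' goto a→9
  9='ba' goto ·  ←P2
  10='d' goto d→11  ←P4
  11='dd' goto ·  ←P3

Failure links (BFS by depth):
  fail(1) 'c': from fail(0)=0 chase 'c': 0 ⇒ 0;  out=∅∪out(0)=∅
  fail(5) 'a': from fail(0)=0 chase 'a': 0 ⇒ 0;  out=∅∪out(0)=∅
  fail(8) 'b': from fail(0)=0 chase 'b': 0 ⇒ 0;  out=∅∪out(0)=∅
  fail(10) 'd': from fail(0)=0 chase 'd': 0 ⇒ 0;  out={4}∪out(0)={4}
  fail(2) 'cd': from fail(1)=0 chase 'd': 0 ⇒ 10;  out=∅∪out(10)={4}
  fail(6) 'ab': from fail(5)=0 chase 'b': 0 ⇒ 8;  out=∅∪out(8)=∅
  fail(9) 'ba': from fail(8)=0 chase 'a': 0 ⇒ 5;  out={2}∪out(5)={2}
  fail(11) 'dd': from fail(10)=0 chase 'd': 0 ⇒ 10;  out={3}∪out(10)={3,4}
  fail(3) 'cdc': from fail(2)=10 chase 'c': 10→0 ⇒ 1;  out=∅∪out(1)=∅
  fail(7) 'abb': from fail(6)=8 chase 'b': 8→0 ⇒ 8;  out={1}∪out(8)={1}
  fail(4) 'cdce': from fail(3)=1 chase 'e': 1→0 ⇒ 0;  out={0}∪out(0)={0}

Run:
[0] read 'b'  n0⇒n8
[1] read 'e'  n8⇒n0 ·f
[2] read 'c'  n0⇒n1
[3] read 'b'  n1⇒n8 ·f
[4] read 'b'  n8⇒n8 ·f
[5] read 'b'  n8⇒n8 ·f
[6] read 'c'  n8⇒n1 ·f
[7] read 'e'  n1⇒n0 ·f
[8] read 'd'  n0⇒n10  ** P4@[8:8]
[9] read 'a'  n10⇒n5 ·f
[10] read 'b'  n5⇒n6
[11] read 'b'  n6⇒n7  ** P1@[9:11]
[12] read 'a'  n7⇒n9 ·f  ** P2@[11:12]
[13] read 'd'  n9⇒n10 ·f  ** P4@[13:13]
[14] read 'd'  n10⇒n11  ** P3@[13:14],P4@[14:14]
[15] read 'c'  n11⇒n1 ·f
[16] read 'a'  n1⇒n5 ·f
[17] read 'b'  n5⇒n6
[18] read 'a'  n6⇒n9 ·f  ** P2@[17:18]
[19] read 'e'  n9⇒n0 ·f
[20] read 'b'  n0⇒n8
[21] read 'a'  n8⇒n9  ** P2@[20:21]
[22] read 'd'  n9⇒n10 ·f  ** P4@[22:22]
[23] read 'e'  n10⇒n0 ·f
[24] read 'e'  n0⇒n0
[25] read 'a'  n0⇒n5
[26] read 'a'  n5⇒n5 ·f
[27] read 'b'  n5⇒n6
[28] read 'b'  n6⇒n7  ** P1@[26:28]
[29] read 'a'  n7⇒n9 ·f  ** P2@[28:29]
[30] read 'd'  n9⇒n10 ·f  ** P4@[30:30]
[31] read 'e'  n10⇒n0 ·f
[32] read 'a'  n0⇒n5
[33] read 'b'  n5⇒n6
[34] read 'b'  n6⇒n7  ** P1@[32:34]
[35] read 'a'  n7⇒n9 ·f  ** P2@[34:35]
[36] read 'a'  n9⇒n5 ·f
[37] read 'b'  n5⇒n6
[38] read 'b'  n6⇒n7  ** P1@[36:38]
[39] read 'a'  n7⇒n9 ·f  ** P2@[38:39]
[40] read 'c'  n9⇒n1 ·f
[41] read 'd'  n1⇒n2  ** P4@[41:41]
[42] read 'c'  n2⇒n3
[43] read 'e'  n3⇒n4  ** P0@[40:43]
[44] read 'e'  n4⇒n0 ·f

Result: [[8,4],[11,1],[12,2],[13,4],[14,3],[14,4],[18,2],[21,2],[22,4],[28,1],[29,2],[30,4],[34,1],[35,2],[38,1],[39,2],[41,4],[43,0]]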